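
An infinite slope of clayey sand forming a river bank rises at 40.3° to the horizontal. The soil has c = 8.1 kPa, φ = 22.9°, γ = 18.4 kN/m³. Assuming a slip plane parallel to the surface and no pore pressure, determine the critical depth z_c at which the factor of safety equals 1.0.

Setting FS = 1.00 in FS = [c + γz cos²β tanφ] / [γz sinβ cosβ] and solving for z:
z = c / [γ cosβ (FS·sinβ − cosβ·tanφ)]
  = 8.1 / [18.4·cos40.3°·(1.00·sin40.3° − cos40.3°·tan22.9°)]
  = 8.1 / [18.4·0.7627·(1.00·0.6468 − 0.7627·0.4224)]
  = 8.1 / 4.5555 = 1.778 m

z_c = 1.78 m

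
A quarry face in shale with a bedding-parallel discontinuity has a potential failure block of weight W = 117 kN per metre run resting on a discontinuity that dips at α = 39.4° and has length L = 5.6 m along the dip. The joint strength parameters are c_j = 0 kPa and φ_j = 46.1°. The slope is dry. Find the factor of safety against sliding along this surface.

Resolving the block weight along and normal to the plane and applying the Mohr–Coulomb strength on the joint:
N' = W cosα = 117·cos39.4° = 90.4 kN/m
Driving force T = W sinα = 117·sin39.4° = 74.3 kN/m
Resisting force R = c_j·L + N'·tanφ_j = 0·5.6 + 90.4·tan46.1° = 0.0 + 93.9 = 93.9 kN/m
FS = R / T = 93.9 / 74.3 = 1.265

FS = 1.27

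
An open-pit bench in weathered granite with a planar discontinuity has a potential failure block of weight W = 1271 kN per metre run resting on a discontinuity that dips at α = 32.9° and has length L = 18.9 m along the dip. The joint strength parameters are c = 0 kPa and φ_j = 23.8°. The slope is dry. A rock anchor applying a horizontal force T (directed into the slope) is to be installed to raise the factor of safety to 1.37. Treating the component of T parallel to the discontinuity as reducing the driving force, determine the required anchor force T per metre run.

Resolving forces along and normal to the sliding plane, with the horizontal anchor force T adding T·sinα to the effective normal force and T·cosα acting up the plane against the driving force:
FS = [cL + (W cosα + T sinα) tanφ_j] / [W sinα − T cosα]
Without the anchor: N' = 1067.2 kN/m, driving T_d = 690.4 kN/m, resisting R = 0·18.9 + 1067.2·tan23.8° = 470.7 kN/m, FS = 0.68.
Setting FS = 1.37 and solving for T:
1.37·(690.4 − T cos32.9°) = 470.7 + T sin32.9°·tan23.8°
T·(sin32.9°·tan23.8° + 1.37·cos32.9°) = 1.37·690.4 − 470.7
T·(0.5432·0.4411 + 1.37·0.8396) = 945.8 − 470.7 = 475.1
T·1.3898 = 475.1
T = 341.9 kN/m

T = 342 kN/m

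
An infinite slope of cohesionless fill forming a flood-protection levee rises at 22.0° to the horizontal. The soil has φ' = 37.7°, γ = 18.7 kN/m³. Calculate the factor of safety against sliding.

For a dry cohesionless infinite slope the factor of safety is FS = tanφ' / tanβ.
FS = tan37.7° / tan22.0° = 0.7729 / 0.4040 = 1.913

FS = 1.91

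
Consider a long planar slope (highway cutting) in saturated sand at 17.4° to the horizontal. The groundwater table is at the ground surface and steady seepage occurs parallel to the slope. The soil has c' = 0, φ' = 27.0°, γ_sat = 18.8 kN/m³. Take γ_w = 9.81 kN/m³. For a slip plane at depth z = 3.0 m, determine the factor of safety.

FS = 0.78

With seepage parallel to the slope and the water table at the surface, the effective normal stress on the slip plane uses the buoyant unit weight γ' = γ_sat − γ_w while the driving shear stress uses γ_sat:
FS = [c' + γ' z cos²β tanφ'] / [γ_sat z sinβ cosβ]
(For c' = 0 this reduces to FS = (γ'/γ_sat)·tanφ'/tanβ.)
γ' = 18.8 − 9.81 = 8.99 kN/m³
Numerator = 0.0 + 8.99·3.0·cos²17.4°·tan27.0° = 0.0 + 8.99·3.0·0.9106·0.5095 = 12.513 kPa
Denominator = 18.8·3.0·sin17.4°·cos17.4° = 18.8·3.0·0.2990·0.9542 = 16.094 kPa
FS = 12.513 / 16.094 = 0.777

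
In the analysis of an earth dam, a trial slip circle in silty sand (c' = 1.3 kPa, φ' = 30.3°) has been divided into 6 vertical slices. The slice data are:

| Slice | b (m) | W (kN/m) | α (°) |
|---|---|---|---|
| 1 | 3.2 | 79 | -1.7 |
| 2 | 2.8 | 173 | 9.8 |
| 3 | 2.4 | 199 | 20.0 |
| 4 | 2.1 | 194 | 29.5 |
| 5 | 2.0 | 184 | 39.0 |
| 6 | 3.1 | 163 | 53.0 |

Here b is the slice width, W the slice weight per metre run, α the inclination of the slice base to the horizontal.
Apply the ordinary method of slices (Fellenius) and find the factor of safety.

Ordinary method of slices: FS = Σ[c'·Δl_i + (W_i cosα_i)·tanφ'] / Σ W_i sinα_i, with Δl_i = b_i / cosα_i.
Slice 1: Δl = 3.2/cos(-1.7°) = 3.201 m; N'_1 = 79·cos(-1.7°) = 79.0; c'Δl = 4.16; W sinα = -2.3
Slice 2: Δl = 2.8/cos9.8° = 2.841 m; N'_2 = 173·cos9.8° = 170.5; c'Δl = 3.69; W sinα = 29.4
Slice 3: Δl = 2.4/cos20.0° = 2.554 m; N'_3 = 199·cos20.0° = 187.0; c'Δl = 3.32; W sinα = 68.1
Slice 4: Δl = 2.1/cos29.5° = 2.413 m; N'_4 = 194·cos29.5° = 168.8; c'Δl = 3.14; W sinα = 95.5
Slice 5: Δl = 2.0/cos39.0° = 2.574 m; N'_5 = 184·cos39.0° = 143.0; c'Δl = 3.35; W sinα = 115.8
Slice 6: Δl = 3.1/cos53.0° = 5.151 m; N'_6 = 163·cos53.0° = 98.1; c'Δl = 6.70; W sinα = 130.2
Σc'Δl = 24.4 kN/m; ΣN' = 846.4 kN/m; ΣW sinα = 436.7 kN/m
Resisting = 24.4 + 846.4·tan30.3° = 24.4 + 494.6 = 518.9 kN/m
FS = 518.9 / 436.7 = 1.188

FS = 1.19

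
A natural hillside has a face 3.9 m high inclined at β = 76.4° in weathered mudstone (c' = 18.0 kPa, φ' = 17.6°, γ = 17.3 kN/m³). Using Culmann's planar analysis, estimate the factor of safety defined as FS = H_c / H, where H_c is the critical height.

FS = 2.05

H_c = (4c'/γ) · sinβ cosφ' / [1 − cos(β − φ')]
    = (4·18.0/17.3) · sin76.4°·cos17.6° / [1 − cos58.8°]
    = 4.162 · 0.9265 / 0.4820 = 8.00 m
FS = H_c / H = 8.00 / 3.9 = 2.051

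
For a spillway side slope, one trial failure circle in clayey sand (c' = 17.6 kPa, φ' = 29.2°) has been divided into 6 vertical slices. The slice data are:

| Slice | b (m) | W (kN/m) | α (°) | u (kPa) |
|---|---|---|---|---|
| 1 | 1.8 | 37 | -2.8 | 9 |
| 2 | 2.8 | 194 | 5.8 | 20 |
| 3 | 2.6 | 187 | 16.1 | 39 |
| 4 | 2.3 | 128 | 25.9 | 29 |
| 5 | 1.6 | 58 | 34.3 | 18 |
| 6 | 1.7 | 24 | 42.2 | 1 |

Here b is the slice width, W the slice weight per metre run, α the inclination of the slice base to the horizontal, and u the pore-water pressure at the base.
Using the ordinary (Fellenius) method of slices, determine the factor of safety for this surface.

FS = 2.39

Ordinary method of slices: FS = Σ[c'·Δl_i + (W_i cosα_i − u_i·Δl_i)·tanφ'] / Σ W_i sinα_i, with Δl_i = b_i / cosα_i.
Slice 1: Δl = 1.8/cos(-2.8°) = 1.802 m; N'_1 = 37·cos(-2.8°) − 9·1.802 = 20.7; c'Δl = 31.72; W sinα = -1.8
Slice 2: Δl = 2.8/cos5.8° = 2.814 m; N'_2 = 194·cos5.8° − 20·2.814 = 136.7; c'Δl = 49.53; W sinα = 19.6
Slice 3: Δl = 2.6/cos16.1° = 2.706 m; N'_3 = 187·cos16.1° − 39·2.706 = 74.1; c'Δl = 47.63; W sinα = 51.9
Slice 4: Δl = 2.3/cos25.9° = 2.557 m; N'_4 = 128·cos25.9° − 29·2.557 = 41.0; c'Δl = 45.00; W sinα = 55.9
Slice 5: Δl = 1.6/cos34.3° = 1.937 m; N'_5 = 58·cos34.3° − 18·1.937 = 13.1; c'Δl = 34.09; W sinα = 32.7
Slice 6: Δl = 1.7/cos42.2° = 2.295 m; N'_6 = 24·cos42.2° − 1·2.295 = 15.5; c'Δl = 40.39; W sinα = 16.1
Σc'Δl = 248.4 kN/m; ΣN' = 301.1 kN/m; ΣW sinα = 174.4 kN/m
Resisting = 248.4 + 301.1·tan29.2° = 248.4 + 168.3 = 416.6 kN/m
FS = 416.6 / 174.4 = 2.389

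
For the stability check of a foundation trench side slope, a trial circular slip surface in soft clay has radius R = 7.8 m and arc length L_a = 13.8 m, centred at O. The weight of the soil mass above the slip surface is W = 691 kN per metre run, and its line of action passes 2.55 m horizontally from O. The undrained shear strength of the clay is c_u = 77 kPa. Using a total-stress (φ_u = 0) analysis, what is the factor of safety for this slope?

Taking moments about the centre O, the resisting moment is provided by the undrained shear strength acting along the arc:
M_R = c_u·L_a·R = 77·13.80·7.8 = 8288.3 kN·m/m
M_D = W·d = 691·2.55 = 1762.0 kN·m/m
FS = M_R / M_D = 8288.3 / 1762.0 = 4.704

FS = 4.70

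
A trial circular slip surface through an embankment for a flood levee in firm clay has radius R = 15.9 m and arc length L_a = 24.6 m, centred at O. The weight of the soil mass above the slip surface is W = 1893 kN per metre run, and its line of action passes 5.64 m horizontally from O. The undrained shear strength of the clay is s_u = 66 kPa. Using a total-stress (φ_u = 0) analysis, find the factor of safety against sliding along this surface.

FS = 2.42

Taking moments about the centre O, the resisting moment is provided by the undrained shear strength acting along the arc:
M_R = s_u·L_a·R = 66·24.60·15.9 = 25815.2 kN·m/m
M_D = W·d = 1893·5.64 = 10676.5 kN·m/m
FS = M_R / M_D = 25815.2 / 10676.5 = 2.418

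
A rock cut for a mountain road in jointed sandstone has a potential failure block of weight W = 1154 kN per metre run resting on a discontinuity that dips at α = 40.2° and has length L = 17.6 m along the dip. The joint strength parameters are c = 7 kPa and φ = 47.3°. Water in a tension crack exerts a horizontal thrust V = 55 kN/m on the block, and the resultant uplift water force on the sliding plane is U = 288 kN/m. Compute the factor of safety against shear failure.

FS = 0.92

Resolving the block weight along and normal to the plane and applying the Mohr–Coulomb strength on the joint:
N' = W cosα − U − V sinα = 1154·cos40.2° − 288 − 55·sin40.2° = 557.9 kN/m
Driving force T = W sinα + V cosα = 1154·sin40.2° + 55·cos40.2° = 786.9 kN/m
Resisting force R = c·L + N'·tanφ = 7·17.6 + 557.9·tan47.3° = 123.2 + 604.6 = 727.8 kN/m
FS = R / T = 727.8 / 786.9 = 0.925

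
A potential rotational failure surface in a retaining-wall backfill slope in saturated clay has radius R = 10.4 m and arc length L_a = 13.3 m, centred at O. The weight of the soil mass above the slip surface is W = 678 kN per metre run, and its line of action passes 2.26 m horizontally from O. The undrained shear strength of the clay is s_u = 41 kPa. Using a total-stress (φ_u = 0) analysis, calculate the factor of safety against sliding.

Taking moments about the centre O, the resisting moment is provided by the undrained shear strength acting along the arc:
M_R = s_u·L_a·R = 41·13.30·10.4 = 5671.1 kN·m/m
M_D = W·d = 678·2.26 = 1532.3 kN·m/m
FS = M_R / M_D = 5671.1 / 1532.3 = 3.701

FS = 3.70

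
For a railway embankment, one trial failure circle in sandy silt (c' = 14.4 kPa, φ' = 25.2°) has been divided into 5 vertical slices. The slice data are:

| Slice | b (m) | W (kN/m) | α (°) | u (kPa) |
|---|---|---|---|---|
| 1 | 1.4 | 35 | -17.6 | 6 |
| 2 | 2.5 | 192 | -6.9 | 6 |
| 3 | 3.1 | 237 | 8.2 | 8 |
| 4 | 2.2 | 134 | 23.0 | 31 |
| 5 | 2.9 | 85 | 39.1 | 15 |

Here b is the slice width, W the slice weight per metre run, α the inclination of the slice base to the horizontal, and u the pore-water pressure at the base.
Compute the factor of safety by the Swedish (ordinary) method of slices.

FS = 3.88

Ordinary method of slices: FS = Σ[c'·Δl_i + (W_i cosα_i − u_i·Δl_i)·tanφ'] / Σ W_i sinα_i, with Δl_i = b_i / cosα_i.
Slice 1: Δl = 1.4/cos(-17.6°) = 1.469 m; N'_1 = 35·cos(-17.6°) − 6·1.469 = 24.5; c'Δl = 21.15; W sinα = -10.6
Slice 2: Δl = 2.5/cos(-6.9°) = 2.518 m; N'_2 = 192·cos(-6.9°) − 6·2.518 = 175.5; c'Δl = 36.26; W sinα = -23.1
Slice 3: Δl = 3.1/cos8.2° = 3.132 m; N'_3 = 237·cos8.2° − 8·3.132 = 209.5; c'Δl = 45.10; W sinα = 33.8
Slice 4: Δl = 2.2/cos23.0° = 2.390 m; N'_4 = 134·cos23.0° − 31·2.390 = 49.3; c'Δl = 34.42; W sinα = 52.4
Slice 5: Δl = 2.9/cos39.1° = 3.737 m; N'_5 = 85·cos39.1° − 15·3.737 = 9.9; c'Δl = 53.81; W sinα = 53.6
Σc'Δl = 190.7 kN/m; ΣN' = 468.7 kN/m; ΣW sinα = 106.1 kN/m
Resisting = 190.7 + 468.7·tan25.2° = 190.7 + 220.6 = 411.3 kN/m
FS = 411.3 / 106.1 = 3.876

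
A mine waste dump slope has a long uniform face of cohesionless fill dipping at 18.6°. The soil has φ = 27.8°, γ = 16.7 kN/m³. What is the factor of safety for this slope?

For a dry cohesionless infinite slope the factor of safety is FS = tanφ / tanβ.
FS = tan27.8° / tan18.6° = 0.5272 / 0.3365 = 1.567

FS = 1.57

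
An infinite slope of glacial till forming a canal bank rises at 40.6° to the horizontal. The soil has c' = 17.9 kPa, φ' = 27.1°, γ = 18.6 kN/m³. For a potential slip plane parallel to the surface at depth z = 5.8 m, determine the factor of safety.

For an infinite slope with a slip plane parallel to the surface (no pore pressure): FS = [c' + γz cos²β tanφ'] / [γz sinβ cosβ].
γz = 18.6·5.8 = 107.88 kN/m²
Numerator = 17.9 + 107.88·cos²40.6°·tan27.1° = 17.9 + 107.88·0.5765·0.5117 = 49.725 kPa
Denominator = 107.88·sin40.6°·cos40.6° = 107.88·0.6508·0.7593 = 53.305 kPa
FS = 49.725 / 53.305 = 0.933

FS = 0.93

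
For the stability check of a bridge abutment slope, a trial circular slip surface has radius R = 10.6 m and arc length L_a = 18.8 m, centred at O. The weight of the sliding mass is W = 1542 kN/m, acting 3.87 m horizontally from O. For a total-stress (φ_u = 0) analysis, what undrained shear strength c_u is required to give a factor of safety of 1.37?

FS = c_u·L_a·R / (W·d), so c_u = FS·W·d / (L_a·R).
c_u = 1.37·1542·3.87 / (18.80·10.6) = 8175.5 / 199.28 = 41.03 kPa

c_u = 41.0 kPa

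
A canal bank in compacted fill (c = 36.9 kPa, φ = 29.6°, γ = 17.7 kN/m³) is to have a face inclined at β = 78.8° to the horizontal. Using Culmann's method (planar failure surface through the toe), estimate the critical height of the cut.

H_c = 20.52 m

Culmann's analysis gives the critical failure plane at α_cr = (β + φ)/2 = (78.8 + 29.6)/2 = 54.2°, and the critical height
H_c = (4c/γ) · sinβ cosφ / [1 − cos(β − φ)]
    = (4·36.9/17.7) · sin78.8°·cos29.6° / [1 − cos(49.2°)]
    = 8.339 · 0.9810·0.8695 / [1 − 0.6534]
    = 8.339 · 0.8529 / 0.3466
    = 20.52 m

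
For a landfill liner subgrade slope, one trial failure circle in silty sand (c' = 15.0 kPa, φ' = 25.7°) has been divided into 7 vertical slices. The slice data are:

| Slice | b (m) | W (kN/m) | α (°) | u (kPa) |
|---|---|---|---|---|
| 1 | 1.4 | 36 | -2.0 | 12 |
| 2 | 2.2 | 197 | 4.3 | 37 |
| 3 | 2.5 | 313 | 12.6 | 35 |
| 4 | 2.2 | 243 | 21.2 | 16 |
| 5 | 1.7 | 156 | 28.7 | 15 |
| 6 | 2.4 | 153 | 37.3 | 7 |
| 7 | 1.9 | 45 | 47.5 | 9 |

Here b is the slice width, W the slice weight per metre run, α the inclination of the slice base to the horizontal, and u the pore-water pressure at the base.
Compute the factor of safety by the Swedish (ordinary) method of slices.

Ordinary method of slices: FS = Σ[c'·Δl_i + (W_i cosα_i − u_i·Δl_i)·tanφ'] / Σ W_i sinα_i, with Δl_i = b_i / cosα_i.
Slice 1: Δl = 1.4/cos(-2.0°) = 1.401 m; N'_1 = 36·cos(-2.0°) − 12·1.401 = 19.2; c'Δl = 21.01; W sinα = -1.3
Slice 2: Δl = 2.2/cos4.3° = 2.206 m; N'_2 = 197·cos4.3° − 37·2.206 = 114.8; c'Δl = 33.09; W sinα = 14.8
Slice 3: Δl = 2.5/cos12.6° = 2.562 m; N'_3 = 313·cos12.6° − 35·2.562 = 215.8; c'Δl = 38.43; W sinα = 68.3
Slice 4: Δl = 2.2/cos21.2° = 2.360 m; N'_4 = 243·cos21.2° − 16·2.360 = 188.8; c'Δl = 35.40; W sinα = 87.9
Slice 5: Δl = 1.7/cos28.7° = 1.938 m; N'_5 = 156·cos28.7° − 15·1.938 = 107.8; c'Δl = 29.07; W sinα = 74.9
Slice 6: Δl = 2.4/cos37.3° = 3.017 m; N'_6 = 153·cos37.3° − 7·3.017 = 100.6; c'Δl = 45.26; W sinα = 92.7
Slice 7: Δl = 1.9/cos47.5° = 2.812 m; N'_7 = 45·cos47.5° − 9·2.812 = 5.1; c'Δl = 42.19; W sinα = 33.2
Σc'Δl = 244.4 kN/m; ΣN' = 752.0 kN/m; ΣW sinα = 370.5 kN/m
Resisting = 244.4 + 752.0·tan25.7° = 244.4 + 361.9 = 606.4 kN/m
FS = 606.4 / 370.5 = 1.637

FS = 1.64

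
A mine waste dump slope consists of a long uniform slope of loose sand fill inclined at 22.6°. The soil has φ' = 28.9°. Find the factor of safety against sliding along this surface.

For a dry cohesionless infinite slope the factor of safety is FS = tanφ' / tanβ.
FS = tan28.9° / tan22.6° = 0.5520 / 0.4163 = 1.326

FS = 1.33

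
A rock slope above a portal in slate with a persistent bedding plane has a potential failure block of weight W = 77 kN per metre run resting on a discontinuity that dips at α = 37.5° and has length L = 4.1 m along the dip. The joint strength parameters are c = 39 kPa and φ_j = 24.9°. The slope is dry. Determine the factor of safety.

FS = 4.02

Resolving the block weight along and normal to the plane and applying the Mohr–Coulomb strength on the joint:
N' = W cosα = 77·cos37.5° = 61.1 kN/m
Driving force T = W sinα = 77·sin37.5° = 46.9 kN/m
Resisting force R = c·L + N'·tanφ_j = 39·4.1 + 61.1·tan24.9° = 159.9 + 28.4 = 188.3 kN/m
FS = R / T = 188.3 / 46.9 = 4.016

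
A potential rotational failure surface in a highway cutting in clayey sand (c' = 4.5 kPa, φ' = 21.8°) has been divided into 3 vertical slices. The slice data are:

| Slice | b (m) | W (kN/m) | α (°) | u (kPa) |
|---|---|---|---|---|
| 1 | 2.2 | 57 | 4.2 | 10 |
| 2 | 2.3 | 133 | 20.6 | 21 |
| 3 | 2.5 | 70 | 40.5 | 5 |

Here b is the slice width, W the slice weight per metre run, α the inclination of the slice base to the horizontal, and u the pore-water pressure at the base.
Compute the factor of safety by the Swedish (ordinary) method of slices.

FS = 0.97

Ordinary method of slices: FS = Σ[c'·Δl_i + (W_i cosα_i − u_i·Δl_i)·tanφ'] / Σ W_i sinα_i, with Δl_i = b_i / cosα_i.
Slice 1: Δl = 2.2/cos4.2° = 2.206 m; N'_1 = 57·cos4.2° − 10·2.206 = 34.8; c'Δl = 9.93; W sinα = 4.2
Slice 2: Δl = 2.3/cos20.6° = 2.457 m; N'_2 = 133·cos20.6° − 21·2.457 = 72.9; c'Δl = 11.06; W sinα = 46.8
Slice 3: Δl = 2.5/cos40.5° = 3.288 m; N'_3 = 70·cos40.5° − 5·3.288 = 36.8; c'Δl = 14.79; W sinα = 45.5
Σc'Δl = 35.8 kN/m; ΣN' = 144.5 kN/m; ΣW sinα = 96.4 kN/m
Resisting = 35.8 + 144.5·tan21.8° = 35.8 + 57.8 = 93.6 kN/m
FS = 93.6 / 96.4 = 0.970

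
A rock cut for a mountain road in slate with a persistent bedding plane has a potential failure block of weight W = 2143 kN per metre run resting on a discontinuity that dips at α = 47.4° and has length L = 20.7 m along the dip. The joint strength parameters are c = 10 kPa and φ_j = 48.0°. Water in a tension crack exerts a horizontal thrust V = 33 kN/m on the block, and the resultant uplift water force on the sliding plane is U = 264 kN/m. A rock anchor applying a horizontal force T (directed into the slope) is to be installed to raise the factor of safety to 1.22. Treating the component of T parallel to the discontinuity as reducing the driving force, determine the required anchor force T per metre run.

T = 276 kN/m

Resolving forces along and normal to the sliding plane, with the horizontal anchor force T adding T·sinα to the effective normal force and T·cosα acting up the plane against the driving force:
FS = [cL + (W cosα − U − V sinα + T sinα) tanφ_j] / [W sinα + V cosα − T cosα]
Without the anchor: N' = 1162.3 kN/m, driving T_d = 1599.8 kN/m, resisting R = 10·20.7 + 1162.3·tan48.0° = 1497.8 kN/m, FS = 0.94.
Setting FS = 1.22 and solving for T:
1.22·(1599.8 − T cos47.4°) = 1497.8 + T sin47.4°·tan48.0°
T·(sin47.4°·tan48.0° + 1.22·cos47.4°) = 1.22·1599.8 − 1497.8
T·(0.7361·1.1106 + 1.22·0.6769) = 1951.7 − 1497.8 = 453.9
T·1.6433 = 453.9
T = 276.2 kN/m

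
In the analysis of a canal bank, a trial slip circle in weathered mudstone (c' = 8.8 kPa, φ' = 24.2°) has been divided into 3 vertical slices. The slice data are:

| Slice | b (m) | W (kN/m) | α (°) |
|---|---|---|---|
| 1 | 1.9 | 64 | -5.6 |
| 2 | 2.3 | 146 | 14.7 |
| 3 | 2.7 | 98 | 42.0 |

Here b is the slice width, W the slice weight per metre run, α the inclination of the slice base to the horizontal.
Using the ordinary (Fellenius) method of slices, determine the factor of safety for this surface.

Ordinary method of slices: FS = Σ[c'·Δl_i + (W_i cosα_i)·tanφ'] / Σ W_i sinα_i, with Δl_i = b_i / cosα_i.
Slice 1: Δl = 1.9/cos(-5.6°) = 1.909 m; N'_1 = 64·cos(-5.6°) = 63.7; c'Δl = 16.80; W sinα = -6.2
Slice 2: Δl = 2.3/cos14.7° = 2.378 m; N'_2 = 146·cos14.7° = 141.2; c'Δl = 20.92; W sinα = 37.0
Slice 3: Δl = 2.7/cos42.0° = 3.633 m; N'_3 = 98·cos42.0° = 72.8; c'Δl = 31.97; W sinα = 65.6
Σc'Δl = 69.7 kN/m; ΣN' = 277.7 kN/m; ΣW sinα = 96.4 kN/m
Resisting = 69.7 + 277.7·tan24.2° = 69.7 + 124.8 = 194.5 kN/m
FS = 194.5 / 96.4 = 2.018

FS = 2.02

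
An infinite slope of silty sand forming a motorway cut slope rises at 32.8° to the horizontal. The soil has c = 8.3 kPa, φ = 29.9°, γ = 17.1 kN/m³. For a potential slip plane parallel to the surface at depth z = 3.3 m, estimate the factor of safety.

FS = 1.22

For an infinite slope with a slip plane parallel to the surface (no pore pressure): FS = [c + γz cos²β tanφ] / [γz sinβ cosβ].
γz = 17.1·3.3 = 56.43 kN/m²
Numerator = 8.3 + 56.43·cos²32.8°·tan29.9° = 8.3 + 56.43·0.7066·0.5750 = 31.227 kPa
Denominator = 56.43·sin32.8°·cos32.8° = 56.43·0.5417·0.8406 = 25.695 kPa
FS = 31.227 / 25.695 = 1.215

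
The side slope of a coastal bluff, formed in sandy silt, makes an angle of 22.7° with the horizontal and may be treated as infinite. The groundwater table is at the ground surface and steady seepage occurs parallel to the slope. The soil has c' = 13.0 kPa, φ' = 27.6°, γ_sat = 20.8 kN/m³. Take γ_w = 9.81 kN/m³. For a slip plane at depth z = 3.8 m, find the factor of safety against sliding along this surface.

FS = 1.12

With seepage parallel to the slope and the water table at the surface, the effective normal stress on the slip plane uses the buoyant unit weight γ' = γ_sat − γ_w while the driving shear stress uses γ_sat:
FS = [c' + γ' z cos²β tanφ'] / [γ_sat z sinβ cosβ]
γ' = 20.8 − 9.81 = 10.99 kN/m³
Numerator = 13.0 + 10.99·3.8·cos²22.7°·tan27.6° = 13.0 + 10.99·3.8·0.8511·0.5228 = 31.581 kPa
Denominator = 20.8·3.8·sin22.7°·cos22.7° = 20.8·3.8·0.3859·0.9225 = 28.139 kPa
FS = 31.581 / 28.139 = 1.122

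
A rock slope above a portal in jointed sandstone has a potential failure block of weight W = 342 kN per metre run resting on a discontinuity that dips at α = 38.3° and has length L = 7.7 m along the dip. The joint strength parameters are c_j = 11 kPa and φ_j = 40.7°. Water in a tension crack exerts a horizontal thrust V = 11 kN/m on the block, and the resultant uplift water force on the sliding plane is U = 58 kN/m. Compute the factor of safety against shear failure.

Resolving the block weight along and normal to the plane and applying the Mohr–Coulomb strength on the joint:
N' = W cosα − U − V sinα = 342·cos38.3° − 58 − 11·sin38.3° = 203.6 kN/m
Driving force T = W sinα + V cosα = 342·sin38.3° + 11·cos38.3° = 220.6 kN/m
Resisting force R = c_j·L + N'·tanφ_j = 11·7.7 + 203.6·tan40.7° = 84.7 + 175.1 = 259.8 kN/m
FS = R / T = 259.8 / 220.6 = 1.178

FS = 1.18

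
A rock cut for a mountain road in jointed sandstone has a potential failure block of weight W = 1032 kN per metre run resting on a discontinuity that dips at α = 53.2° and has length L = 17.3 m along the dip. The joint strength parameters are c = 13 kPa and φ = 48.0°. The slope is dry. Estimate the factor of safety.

Resolving the block weight along and normal to the plane and applying the Mohr–Coulomb strength on the joint:
N' = W cosα = 1032·cos53.2° = 618.2 kN/m
Driving force T = W sinα = 1032·sin53.2° = 826.4 kN/m
Resisting force R = c·L + N'·tanφ = 13·17.3 + 618.2·tan48.0° = 224.9 + 686.6 = 911.5 kN/m
FS = R / T = 911.5 / 826.4 = 1.103

FS = 1.10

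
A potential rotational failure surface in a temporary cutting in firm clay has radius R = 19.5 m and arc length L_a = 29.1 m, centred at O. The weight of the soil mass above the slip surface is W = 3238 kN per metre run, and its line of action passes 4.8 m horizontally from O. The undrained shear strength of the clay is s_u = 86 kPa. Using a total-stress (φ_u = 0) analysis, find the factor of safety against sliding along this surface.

Taking moments about the centre O, the resisting moment is provided by the undrained shear strength acting along the arc:
M_R = s_u·L_a·R = 86·29.10·19.5 = 48800.7 kN·m/m
M_D = W·d = 3238·4.8 = 15542.4 kN·m/m
FS = M_R / M_D = 48800.7 / 15542.4 = 3.140

FS = 3.14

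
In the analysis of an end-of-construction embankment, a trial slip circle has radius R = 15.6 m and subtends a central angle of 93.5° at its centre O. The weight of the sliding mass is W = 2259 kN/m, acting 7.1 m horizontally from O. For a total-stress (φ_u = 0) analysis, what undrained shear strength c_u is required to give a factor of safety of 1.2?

c_u = 48.5 kPa

FS = c_u·L_a·R / (W·d), so c_u = FS·W·d / (L_a·R).
Arc length L_a = R·θ = 15.6·(93.5°·π/180) = 15.6·1.6319 = 25.46 m
c_u = 1.2·2259·7.1 / (25.46·15.6) = 19246.7 / 397.14 = 48.46 kPa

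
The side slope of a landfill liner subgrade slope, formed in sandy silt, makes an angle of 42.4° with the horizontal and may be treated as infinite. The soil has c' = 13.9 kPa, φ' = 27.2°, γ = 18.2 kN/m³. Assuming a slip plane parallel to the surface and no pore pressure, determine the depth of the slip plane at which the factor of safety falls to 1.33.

Setting FS = 1.33 in FS = [c' + γz cos²β tanφ'] / [γz sinβ cosβ] and solving for z:
z = c' / [γ cosβ (FS·sinβ − cosβ·tanφ')]
  = 13.9 / [18.2·cos42.4°·(1.33·sin42.4° − cos42.4°·tan27.2°)]
  = 13.9 / [18.2·0.7385·(1.33·0.6743 − 0.7385·0.5139)]
  = 13.9 / 6.9526 = 1.999 m

z = 2.00 m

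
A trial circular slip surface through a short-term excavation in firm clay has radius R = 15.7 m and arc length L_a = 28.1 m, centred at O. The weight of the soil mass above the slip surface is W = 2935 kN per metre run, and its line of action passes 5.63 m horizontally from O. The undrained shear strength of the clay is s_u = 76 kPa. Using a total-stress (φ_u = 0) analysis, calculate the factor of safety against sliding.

FS = 2.03

Taking moments about the centre O, the resisting moment is provided by the undrained shear strength acting along the arc:
M_R = s_u·L_a·R = 76·28.10·15.7 = 33528.9 kN·m/m
M_D = W·d = 2935·5.63 = 16524.0 kN·m/m
FS = M_R / M_D = 33528.9 / 16524.0 = 2.029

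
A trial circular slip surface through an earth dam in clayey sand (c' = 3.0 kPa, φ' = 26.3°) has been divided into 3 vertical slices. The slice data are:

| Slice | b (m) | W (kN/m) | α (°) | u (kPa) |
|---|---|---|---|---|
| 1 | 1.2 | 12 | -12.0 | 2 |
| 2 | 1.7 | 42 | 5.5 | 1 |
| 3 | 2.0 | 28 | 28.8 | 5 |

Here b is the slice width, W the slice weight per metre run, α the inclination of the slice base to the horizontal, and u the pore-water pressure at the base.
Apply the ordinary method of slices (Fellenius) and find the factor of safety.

FS = 3.10

Ordinary method of slices: FS = Σ[c'·Δl_i + (W_i cosα_i − u_i·Δl_i)·tanφ'] / Σ W_i sinα_i, with Δl_i = b_i / cosα_i.
Slice 1: Δl = 1.2/cos(-12.0°) = 1.227 m; N'_1 = 12·cos(-12.0°) − 2·1.227 = 9.3; c'Δl = 3.68; W sinα = -2.5
Slice 2: Δl = 1.7/cos5.5° = 1.708 m; N'_2 = 42·cos5.5° − 1·1.708 = 40.1; c'Δl = 5.12; W sinα = 4.0
Slice 3: Δl = 2.0/cos28.8° = 2.282 m; N'_3 = 28·cos28.8° − 5·2.282 = 13.1; c'Δl = 6.85; W sinα = 13.5
Σc'Δl = 15.7 kN/m; ΣN' = 62.5 kN/m; ΣW sinα = 15.0 kN/m
Resisting = 15.7 + 62.5·tan26.3° = 15.7 + 30.9 = 46.5 kN/m
FS = 46.5 / 15.0 = 3.099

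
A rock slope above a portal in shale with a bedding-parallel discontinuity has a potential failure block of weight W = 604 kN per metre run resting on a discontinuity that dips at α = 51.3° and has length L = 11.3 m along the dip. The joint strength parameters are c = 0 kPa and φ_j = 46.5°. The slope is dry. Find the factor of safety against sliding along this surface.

FS = 0.84

Resolving the block weight along and normal to the plane and applying the Mohr–Coulomb strength on the joint:
N' = W cosα = 604·cos51.3° = 377.6 kN/m
Driving force T = W sinα = 604·sin51.3° = 471.4 kN/m
Resisting force R = c·L + N'·tanφ_j = 0·11.3 + 377.6·tan46.5° = 0.0 + 398.0 = 398.0 kN/m
FS = R / T = 398.0 / 471.4 = 0.844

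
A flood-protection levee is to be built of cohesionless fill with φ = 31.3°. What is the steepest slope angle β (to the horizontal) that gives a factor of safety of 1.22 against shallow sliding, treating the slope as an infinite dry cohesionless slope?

For an infinite dry cohesionless slope FS = tanφ/tanβ, so tanβ = tanφ / FS.
tanβ = tan31.3° / 1.22 = 0.6080 / 1.22 = 0.4984
β = arctan(0.4984) = 26.49°

β = 26.5°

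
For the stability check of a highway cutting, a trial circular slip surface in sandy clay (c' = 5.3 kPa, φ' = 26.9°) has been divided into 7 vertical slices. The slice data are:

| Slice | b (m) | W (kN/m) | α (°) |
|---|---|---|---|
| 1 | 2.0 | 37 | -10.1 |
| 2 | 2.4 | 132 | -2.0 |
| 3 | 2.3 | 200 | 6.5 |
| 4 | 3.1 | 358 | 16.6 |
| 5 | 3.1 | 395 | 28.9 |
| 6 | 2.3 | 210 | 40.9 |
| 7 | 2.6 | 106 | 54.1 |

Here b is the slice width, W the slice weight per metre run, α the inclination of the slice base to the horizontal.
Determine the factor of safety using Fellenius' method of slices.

Ordinary method of slices: FS = Σ[c'·Δl_i + (W_i cosα_i)·tanφ'] / Σ W_i sinα_i, with Δl_i = b_i / cosα_i.
Slice 1: Δl = 2.0/cos(-10.1°) = 2.031 m; N'_1 = 37·cos(-10.1°) = 36.4; c'Δl = 10.77; W sinα = -6.5
Slice 2: Δl = 2.4/cos(-2.0°) = 2.401 m; N'_2 = 132·cos(-2.0°) = 131.9; c'Δl = 12.73; W sinα = -4.6
Slice 3: Δl = 2.3/cos6.5° = 2.315 m; N'_3 = 200·cos6.5° = 198.7; c'Δl = 12.27; W sinα = 22.6
Slice 4: Δl = 3.1/cos16.6° = 3.235 m; N'_4 = 358·cos16.6° = 343.1; c'Δl = 17.14; W sinα = 102.3
Slice 5: Δl = 3.1/cos28.9° = 3.541 m; N'_5 = 395·cos28.9° = 345.8; c'Δl = 18.77; W sinα = 190.9
Slice 6: Δl = 2.3/cos40.9° = 3.043 m; N'_6 = 210·cos40.9° = 158.7; c'Δl = 16.13; W sinα = 137.5
Slice 7: Δl = 2.6/cos54.1° = 4.434 m; N'_7 = 106·cos54.1° = 62.2; c'Δl = 23.50; W sinα = 85.9
Σc'Δl = 111.3 kN/m; ΣN' = 1276.8 kN/m; ΣW sinα = 528.1 kN/m
Resisting = 111.3 + 1276.8·tan26.9° = 111.3 + 647.8 = 759.1 kN/m
FS = 759.1 / 528.1 = 1.437

FS = 1.44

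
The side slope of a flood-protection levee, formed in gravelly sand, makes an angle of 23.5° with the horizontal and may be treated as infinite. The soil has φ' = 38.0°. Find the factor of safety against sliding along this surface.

For a dry cohesionless infinite slope the factor of safety is FS = tanφ' / tanβ.
FS = tan38.0° / tan23.5° = 0.7813 / 0.4348 = 1.797

FS = 1.80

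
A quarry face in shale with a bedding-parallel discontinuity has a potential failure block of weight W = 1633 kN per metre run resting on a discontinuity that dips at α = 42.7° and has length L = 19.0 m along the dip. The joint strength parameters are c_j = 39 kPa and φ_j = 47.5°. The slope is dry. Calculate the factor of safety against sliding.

Resolving the block weight along and normal to the plane and applying the Mohr–Coulomb strength on the joint:
N' = W cosα = 1633·cos42.7° = 1200.1 kN/m
Driving force T = W sinα = 1633·sin42.7° = 1107.4 kN/m
Resisting force R = c_j·L + N'·tanφ_j = 39·19.0 + 1200.1·tan47.5° = 741.0 + 1309.7 = 2050.7 kN/m
FS = R / T = 2050.7 / 1107.4 = 1.852

FS = 1.85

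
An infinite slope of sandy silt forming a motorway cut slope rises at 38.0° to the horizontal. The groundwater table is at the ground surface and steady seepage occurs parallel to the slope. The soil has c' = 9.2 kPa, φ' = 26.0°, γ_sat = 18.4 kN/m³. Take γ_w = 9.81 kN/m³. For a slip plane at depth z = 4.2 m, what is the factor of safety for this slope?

FS = 0.54

With seepage parallel to the slope and the water table at the surface, the effective normal stress on the slip plane uses the buoyant unit weight γ' = γ_sat − γ_w while the driving shear stress uses γ_sat:
FS = [c' + γ' z cos²β tanφ'] / [γ_sat z sinβ cosβ]
γ' = 18.4 − 9.81 = 8.59 kN/m³
Numerator = 9.2 + 8.59·4.2·cos²38.0°·tan26.0° = 9.2 + 8.59·4.2·0.6210·0.4877 = 20.127 kPa
Denominator = 18.4·4.2·sin38.0°·cos38.0° = 18.4·4.2·0.6157·0.7880 = 37.492 kPa
FS = 20.127 / 37.492 = 0.537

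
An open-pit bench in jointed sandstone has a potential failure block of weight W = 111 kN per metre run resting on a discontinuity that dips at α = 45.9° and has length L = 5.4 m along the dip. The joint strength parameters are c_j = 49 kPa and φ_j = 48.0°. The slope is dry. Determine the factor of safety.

FS = 4.40

Resolving the block weight along and normal to the plane and applying the Mohr–Coulomb strength on the joint:
N' = W cosα = 111·cos45.9° = 77.2 kN/m
Driving force T = W sinα = 111·sin45.9° = 79.7 kN/m
Resisting force R = c_j·L + N'·tanφ_j = 49·5.4 + 77.2·tan48.0° = 264.6 + 85.8 = 350.4 kN/m
FS = R / T = 350.4 / 79.7 = 4.396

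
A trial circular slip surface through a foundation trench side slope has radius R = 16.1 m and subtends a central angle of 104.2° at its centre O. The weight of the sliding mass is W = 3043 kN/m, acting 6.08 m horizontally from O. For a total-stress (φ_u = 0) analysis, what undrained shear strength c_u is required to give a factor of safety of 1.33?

FS = c_u·L_a·R / (W·d), so c_u = FS·W·d / (L_a·R).
Arc length L_a = R·θ = 16.1·(104.2°·π/180) = 16.1·1.8186 = 29.28 m
c_u = 1.33·3043·6.08 / (29.28·16.1) = 24606.9 / 471.41 = 52.20 kPa

c_u = 52.2 kPa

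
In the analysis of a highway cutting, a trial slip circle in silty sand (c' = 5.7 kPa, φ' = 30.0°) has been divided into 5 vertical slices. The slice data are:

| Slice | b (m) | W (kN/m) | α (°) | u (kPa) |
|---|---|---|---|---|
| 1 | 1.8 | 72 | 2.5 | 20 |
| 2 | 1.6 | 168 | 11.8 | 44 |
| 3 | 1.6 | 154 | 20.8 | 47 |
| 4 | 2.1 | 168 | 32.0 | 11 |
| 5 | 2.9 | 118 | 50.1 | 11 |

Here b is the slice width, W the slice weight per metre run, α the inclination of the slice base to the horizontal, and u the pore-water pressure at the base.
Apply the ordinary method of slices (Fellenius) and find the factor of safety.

FS = 0.96

Ordinary method of slices: FS = Σ[c'·Δl_i + (W_i cosα_i − u_i·Δl_i)·tanφ'] / Σ W_i sinα_i, with Δl_i = b_i / cosα_i.
Slice 1: Δl = 1.8/cos2.5° = 1.802 m; N'_1 = 72·cos2.5° − 20·1.802 = 35.9; c'Δl = 10.27; W sinα = 3.1
Slice 2: Δl = 1.6/cos11.8° = 1.635 m; N'_2 = 168·cos11.8° − 44·1.635 = 92.5; c'Δl = 9.32; W sinα = 34.4
Slice 3: Δl = 1.6/cos20.8° = 1.712 m; N'_3 = 154·cos20.8° − 47·1.712 = 63.5; c'Δl = 9.76; W sinα = 54.7
Slice 4: Δl = 2.1/cos32.0° = 2.476 m; N'_4 = 168·cos32.0° − 11·2.476 = 115.2; c'Δl = 14.11; W sinα = 89.0
Slice 5: Δl = 2.9/cos50.1° = 4.521 m; N'_5 = 118·cos50.1° − 11·4.521 = 26.0; c'Δl = 25.77; W sinα = 90.5
Σc'Δl = 69.2 kN/m; ΣN' = 333.1 kN/m; ΣW sinα = 271.7 kN/m
Resisting = 69.2 + 333.1·tan30.0° = 69.2 + 192.3 = 261.6 kN/m
FS = 261.6 / 271.7 = 0.963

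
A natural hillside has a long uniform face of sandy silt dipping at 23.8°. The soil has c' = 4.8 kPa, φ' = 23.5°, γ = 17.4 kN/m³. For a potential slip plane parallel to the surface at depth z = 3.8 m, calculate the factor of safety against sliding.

For an infinite slope with a slip plane parallel to the surface (no pore pressure): FS = [c' + γz cos²β tanφ'] / [γz sinβ cosβ].
γz = 17.4·3.8 = 66.12 kN/m²
Numerator = 4.8 + 66.12·cos²23.8°·tan23.5° = 4.8 + 66.12·0.8372·0.4348 = 28.868 kPa
Denominator = 66.12·sin23.8°·cos23.8° = 66.12·0.4035·0.9150 = 24.413 kPa
FS = 28.868 / 24.413 = 1.182

FS = 1.18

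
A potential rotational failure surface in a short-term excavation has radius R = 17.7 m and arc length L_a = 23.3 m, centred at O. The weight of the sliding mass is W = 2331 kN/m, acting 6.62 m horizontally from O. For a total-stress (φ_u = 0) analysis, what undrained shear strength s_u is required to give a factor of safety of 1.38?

FS = s_u·L_a·R / (W·d), so s_u = FS·W·d / (L_a·R).
s_u = 1.38·2331·6.62 / (23.30·17.7) = 21295.1 / 412.41 = 51.64 kPa

s_u = 51.6 kPa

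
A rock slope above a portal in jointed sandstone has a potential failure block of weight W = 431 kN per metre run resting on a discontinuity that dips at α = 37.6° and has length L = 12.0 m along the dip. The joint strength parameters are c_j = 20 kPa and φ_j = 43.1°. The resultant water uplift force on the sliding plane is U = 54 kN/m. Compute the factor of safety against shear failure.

FS = 1.94

Resolving the block weight along and normal to the plane and applying the Mohr–Coulomb strength on the joint:
N' = W cosα − U = 431·cos37.6° − 54 = 287.5 kN/m
Driving force T = W sinα = 431·sin37.6° = 263.0 kN/m
Resisting force R = c_j·L + N'·tanφ_j = 20·12.0 + 287.5·tan43.1° = 240.0 + 269.0 = 509.0 kN/m
FS = R / T = 509.0 / 263.0 = 1.936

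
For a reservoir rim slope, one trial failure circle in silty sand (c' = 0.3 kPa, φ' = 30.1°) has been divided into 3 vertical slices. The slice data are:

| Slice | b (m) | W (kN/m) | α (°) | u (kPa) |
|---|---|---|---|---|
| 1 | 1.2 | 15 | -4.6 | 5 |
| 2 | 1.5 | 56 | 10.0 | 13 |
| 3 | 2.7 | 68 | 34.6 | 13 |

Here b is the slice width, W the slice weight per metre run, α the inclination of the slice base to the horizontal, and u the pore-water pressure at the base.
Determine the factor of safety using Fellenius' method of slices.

Ordinary method of slices: FS = Σ[c'·Δl_i + (W_i cosα_i − u_i·Δl_i)·tanφ'] / Σ W_i sinα_i, with Δl_i = b_i / cosα_i.
Slice 1: Δl = 1.2/cos(-4.6°) = 1.204 m; N'_1 = 15·cos(-4.6°) − 5·1.204 = 8.9; c'Δl = 0.36; W sinα = -1.2
Slice 2: Δl = 1.5/cos10.0° = 1.523 m; N'_2 = 56·cos10.0° − 13·1.523 = 35.3; c'Δl = 0.46; W sinα = 9.7
Slice 3: Δl = 2.7/cos34.6° = 3.280 m; N'_3 = 68·cos34.6° − 13·3.280 = 13.3; c'Δl = 0.98; W sinα = 38.6
Σc'Δl = 1.8 kN/m; ΣN' = 57.6 kN/m; ΣW sinα = 47.1 kN/m
Resisting = 1.8 + 57.6·tan30.1° = 1.8 + 33.4 = 35.2 kN/m
FS = 35.2 / 47.1 = 0.747

FS = 0.75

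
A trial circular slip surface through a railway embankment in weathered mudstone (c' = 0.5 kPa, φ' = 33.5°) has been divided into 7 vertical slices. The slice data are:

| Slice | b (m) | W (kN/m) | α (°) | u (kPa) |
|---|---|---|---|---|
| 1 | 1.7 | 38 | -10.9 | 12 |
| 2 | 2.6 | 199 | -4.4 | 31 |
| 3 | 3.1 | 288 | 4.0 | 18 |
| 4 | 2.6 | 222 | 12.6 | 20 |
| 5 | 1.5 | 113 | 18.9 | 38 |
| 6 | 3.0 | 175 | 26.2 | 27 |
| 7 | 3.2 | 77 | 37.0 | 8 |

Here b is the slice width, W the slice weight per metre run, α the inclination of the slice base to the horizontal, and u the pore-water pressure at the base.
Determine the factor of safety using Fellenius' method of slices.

Ordinary method of slices: FS = Σ[c'·Δl_i + (W_i cosα_i − u_i·Δl_i)·tanφ'] / Σ W_i sinα_i, with Δl_i = b_i / cosα_i.
Slice 1: Δl = 1.7/cos(-10.9°) = 1.731 m; N'_1 = 38·cos(-10.9°) − 12·1.731 = 16.5; c'Δl = 0.87; W sinα = -7.2
Slice 2: Δl = 2.6/cos(-4.4°) = 2.608 m; N'_2 = 199·cos(-4.4°) − 31·2.608 = 117.6; c'Δl = 1.30; W sinα = -15.3
Slice 3: Δl = 3.1/cos4.0° = 3.108 m; N'_3 = 288·cos4.0° − 18·3.108 = 231.4; c'Δl = 1.55; W sinα = 20.1
Slice 4: Δl = 2.6/cos12.6° = 2.664 m; N'_4 = 222·cos12.6° − 20·2.664 = 163.4; c'Δl = 1.33; W sinα = 48.4
Slice 5: Δl = 1.5/cos18.9° = 1.585 m; N'_5 = 113·cos18.9° − 38·1.585 = 46.7; c'Δl = 0.79; W sinα = 36.6
Slice 6: Δl = 3.0/cos26.2° = 3.344 m; N'_6 = 175·cos26.2° − 27·3.344 = 66.7; c'Δl = 1.67; W sinα = 77.3
Slice 7: Δl = 3.2/cos37.0° = 4.007 m; N'_7 = 77·cos37.0° − 8·4.007 = 29.4; c'Δl = 2.00; W sinα = 46.3
Σc'Δl = 9.5 kN/m; ΣN' = 671.7 kN/m; ΣW sinα = 206.3 kN/m
Resisting = 9.5 + 671.7·tan33.5° = 9.5 + 444.6 = 454.1 kN/m
FS = 454.1 / 206.3 = 2.202

FS = 2.20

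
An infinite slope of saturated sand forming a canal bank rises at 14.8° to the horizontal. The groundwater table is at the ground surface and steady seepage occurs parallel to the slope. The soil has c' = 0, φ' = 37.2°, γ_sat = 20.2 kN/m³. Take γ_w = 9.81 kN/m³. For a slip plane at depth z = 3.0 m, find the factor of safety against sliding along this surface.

With seepage parallel to the slope and the water table at the surface, the effective normal stress on the slip plane uses the buoyant unit weight γ' = γ_sat − γ_w while the driving shear stress uses γ_sat:
FS = [c' + γ' z cos²β tanφ'] / [γ_sat z sinβ cosβ]
(For c' = 0 this reduces to FS = (γ'/γ_sat)·tanφ'/tanβ.)
γ' = 20.2 − 9.81 = 10.39 kN/m³
Numerator = 0.0 + 10.39·3.0·cos²14.8°·tan37.2° = 0.0 + 10.39·3.0·0.9347·0.7590 = 22.115 kPa
Denominator = 20.2·3.0·sin14.8°·cos14.8° = 20.2·3.0·0.2554·0.9668 = 14.966 kPa
FS = 22.115 / 14.966 = 1.478

FS = 1.48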